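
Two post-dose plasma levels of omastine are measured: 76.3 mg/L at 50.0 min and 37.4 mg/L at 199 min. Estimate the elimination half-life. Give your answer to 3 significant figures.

145 minutes

k = ln(C₁/C₂) / (t₂ − t₁) = ln(76.3/37.4) / (199 − 50.0)
  = 0.7130 / 149.0 = 0.004785 min⁻¹
t½ = ln 2 / k = ln 2 / 0.004785 ≈ 145 minutes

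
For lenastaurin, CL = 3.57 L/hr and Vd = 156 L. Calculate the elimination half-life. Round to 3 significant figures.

30.3 hours

k = CL / V = 3.57 / 156 = 0.02288 hr⁻¹
t½ = ln 2 / k = ln 2 / 0.02288 ≈ 30.3 hours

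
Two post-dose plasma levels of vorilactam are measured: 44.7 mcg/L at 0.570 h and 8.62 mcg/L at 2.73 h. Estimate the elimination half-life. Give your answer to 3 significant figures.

k = ln(C₁/C₂) / (t₂ − t₁) = ln(44.7/8.62) / (2.73 − 0.570)
  = 1.646 / 2.160 = 0.7620 h⁻¹
t½ = ln 2 / k = ln 2 / 0.7620 ≈ 0.910 hours

0.910 hours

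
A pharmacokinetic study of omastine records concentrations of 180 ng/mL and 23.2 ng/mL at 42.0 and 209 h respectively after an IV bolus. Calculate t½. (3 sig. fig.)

k = ln(C₁/C₂) / (t₂ − t₁) = ln(180/23.2) / (209 − 42.0)
  = 2.049 / 167.0 = 0.01227 h⁻¹
t½ = ln 2 / k = ln 2 / 0.01227 ≈ 56.5 hours

56.5 hours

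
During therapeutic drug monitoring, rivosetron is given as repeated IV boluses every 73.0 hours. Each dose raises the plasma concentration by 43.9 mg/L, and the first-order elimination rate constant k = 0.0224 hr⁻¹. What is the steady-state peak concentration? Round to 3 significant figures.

54.5 mg/L

Fraction remaining after one interval: e^(−kτ) = e^(−0.02240 × 73.0) = 0.1949
R = 1 / (1 − 0.1949) = 1.242
Css,max = 43.9 × 1.242 ≈ 54.5 mg/L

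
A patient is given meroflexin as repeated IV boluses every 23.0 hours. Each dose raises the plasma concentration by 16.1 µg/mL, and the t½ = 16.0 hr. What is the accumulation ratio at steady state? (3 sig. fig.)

1.59

k = ln 2 / 16.0 = 0.04332 hr⁻¹
Fraction remaining after one interval: e^(−kτ) = e^(−0.04332 × 23.0) = 0.3692
R = 1 / (1 − 0.3692) = 1 / 0.6308 ≈ 1.59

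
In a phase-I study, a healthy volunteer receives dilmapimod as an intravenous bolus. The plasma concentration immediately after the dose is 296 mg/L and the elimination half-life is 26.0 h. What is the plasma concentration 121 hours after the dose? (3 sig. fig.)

11.8 mg/L

k = ln 2 / 26.0 = 0.02666 h⁻¹
C(t) = C₀ e^(−kt) = 296 × e^(−0.02666 × 121) = 296 × e^(−3.226) = 296 × 0.03972 ≈ 11.8 mg/L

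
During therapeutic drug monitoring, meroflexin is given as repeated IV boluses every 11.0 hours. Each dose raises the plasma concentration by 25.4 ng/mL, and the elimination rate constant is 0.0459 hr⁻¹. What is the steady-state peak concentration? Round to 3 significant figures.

64.1 ng/mL

Fraction remaining after one interval: e^(−kτ) = e^(−0.04590 × 11.0) = 0.6036
R = 1 / (1 − 0.6036) = 2.522
Css,max = 25.4 × 2.522 ≈ 64.1 ng/mL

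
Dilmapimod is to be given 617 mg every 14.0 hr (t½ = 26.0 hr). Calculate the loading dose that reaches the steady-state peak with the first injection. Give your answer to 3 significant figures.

k = ln 2 / 26.0 = 0.02666 hr⁻¹
Accumulation ratio R = 1 / (1 − e^(−kτ)) = 1 / (1 − e^(−0.02666×14.0)) = 1 / (1 − 0.6885) = 3.210
Loading dose = maintenance dose × R = 617 × 3.210 ≈ 1980 mg

1980 mg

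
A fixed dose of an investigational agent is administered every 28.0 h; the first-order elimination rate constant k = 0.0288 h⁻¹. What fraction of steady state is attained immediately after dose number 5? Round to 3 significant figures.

f_n = 1 − e^(−nkτ) = 1 − e^(−5 × 0.02880 × 28.0) = 1 − e^(−4.032) = 1 − 0.01774 ≈ 0.982

0.982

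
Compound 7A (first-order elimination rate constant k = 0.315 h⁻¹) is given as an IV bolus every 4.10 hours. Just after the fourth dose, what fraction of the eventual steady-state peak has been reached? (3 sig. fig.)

f_n = 1 − e^(−nkτ) = 1 − e^(−4 × 0.3150 × 4.10) = 1 − e^(−5.166) = 1 − 0.005707 ≈ 0.994

0.994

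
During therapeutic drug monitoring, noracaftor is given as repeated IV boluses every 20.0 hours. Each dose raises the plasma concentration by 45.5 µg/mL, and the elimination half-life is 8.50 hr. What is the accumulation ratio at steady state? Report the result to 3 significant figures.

1.24

k = ln 2 / 8.50 = 0.08155 hr⁻¹
Fraction remaining after one interval: e^(−kτ) = e^(−0.08155 × 20.0) = 0.1957
R = 1 / (1 − 0.1957) = 1 / 0.8043 ≈ 1.24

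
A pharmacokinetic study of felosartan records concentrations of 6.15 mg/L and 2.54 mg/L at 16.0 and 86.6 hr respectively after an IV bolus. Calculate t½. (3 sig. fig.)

55.3 hours

k = ln(C₁/C₂) / (t₂ − t₁) = ln(6.15/2.54) / (86.6 − 16.0)
  = 0.8843 / 70.60 = 0.01253 hr⁻¹
t½ = ln 2 / k = ln 2 / 0.01253 ≈ 55.3 hours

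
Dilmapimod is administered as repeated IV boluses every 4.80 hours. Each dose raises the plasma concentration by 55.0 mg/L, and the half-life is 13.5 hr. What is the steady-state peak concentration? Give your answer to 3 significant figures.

252 mg/L

k = ln 2 / 13.5 = 0.05134 hr⁻¹
Fraction remaining after one interval: e^(−kτ) = e^(−0.05134 × 4.80) = 0.7816
R = 1 / (1 − 0.7816) = 4.578
Css,max = 55.0 × 4.578 ≈ 252 mg/L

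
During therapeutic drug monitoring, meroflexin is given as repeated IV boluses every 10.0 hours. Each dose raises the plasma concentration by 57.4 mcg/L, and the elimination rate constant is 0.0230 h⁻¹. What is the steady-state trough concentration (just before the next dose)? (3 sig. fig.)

222 mcg/L

Fraction remaining after one interval: e^(−kτ) = e^(−0.02300 × 10.0) = 0.7945
R = 1 / (1 − 0.7945) = 4.867
Css,max = 57.4 × 4.867 = 279.4 mcg/L
Css,min = Css,max × e^(−kτ) = 279.4 × 0.7945 ≈ 222 mcg/L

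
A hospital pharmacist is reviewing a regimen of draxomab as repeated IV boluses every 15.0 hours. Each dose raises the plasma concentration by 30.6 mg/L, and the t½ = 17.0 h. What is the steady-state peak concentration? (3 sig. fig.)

k = ln 2 / 17.0 = 0.04077 h⁻¹
Fraction remaining after one interval: e^(−kτ) = e^(−0.04077 × 15.0) = 0.5425
R = 1 / (1 − 0.5425) = 2.186
Css,max = 30.6 × 2.186 ≈ 66.9 mg/L

66.9 mg/L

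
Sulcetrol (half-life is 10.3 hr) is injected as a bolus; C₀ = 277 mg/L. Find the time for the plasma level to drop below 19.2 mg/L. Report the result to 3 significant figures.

39.7 hours

k = ln 2 / 10.3 = 0.06730 hr⁻¹
C(t) = C₀ e^(−kt)  ⇒  t = ln(C₀/C) / k
t = ln(277/19.2) / 0.06730 = 2.669 / 0.06730 ≈ 39.7 hours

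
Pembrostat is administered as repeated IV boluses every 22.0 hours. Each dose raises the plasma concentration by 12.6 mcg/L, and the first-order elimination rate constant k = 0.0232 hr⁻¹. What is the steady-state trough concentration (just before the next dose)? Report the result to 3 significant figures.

18.9 mcg/L

Fraction remaining after one interval: e^(−kτ) = e^(−0.02320 × 22.0) = 0.6003
R = 1 / (1 − 0.6003) = 2.502
Css,max = 12.6 × 2.502 = 31.52 mcg/L
Css,min = Css,max × e^(−kτ) = 31.52 × 0.6003 ≈ 18.9 mcg/L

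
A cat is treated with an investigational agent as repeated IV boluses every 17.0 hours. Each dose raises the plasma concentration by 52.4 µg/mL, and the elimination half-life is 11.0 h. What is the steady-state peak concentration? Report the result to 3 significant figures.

79.7 µg/mL

k = ln 2 / 11.0 = 0.06301 h⁻¹
Fraction remaining after one interval: e^(−kτ) = e^(−0.06301 × 17.0) = 0.3426
R = 1 / (1 − 0.3426) = 1.521
Css,max = 52.4 × 1.521 ≈ 79.7 µg/mL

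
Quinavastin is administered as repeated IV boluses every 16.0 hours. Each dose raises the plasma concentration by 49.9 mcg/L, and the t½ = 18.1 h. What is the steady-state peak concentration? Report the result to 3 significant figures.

109 mcg/L

k = ln 2 / 18.1 = 0.03830 h⁻¹
Fraction remaining after one interval: e^(−kτ) = e^(−0.03830 × 16.0) = 0.5419
R = 1 / (1 − 0.5419) = 2.183
Css,max = 49.9 × 2.183 ≈ 109 mcg/L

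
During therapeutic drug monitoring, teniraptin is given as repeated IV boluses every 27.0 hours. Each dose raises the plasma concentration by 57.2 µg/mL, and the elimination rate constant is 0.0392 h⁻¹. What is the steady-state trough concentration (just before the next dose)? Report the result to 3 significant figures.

Fraction remaining after one interval: e^(−kτ) = e^(−0.03920 × 27.0) = 0.3470
R = 1 / (1 − 0.3470) = 1.531
Css,max = 57.2 × 1.531 = 87.60 µg/mL
Css,min = Css,max × e^(−kτ) = 87.60 × 0.3470 ≈ 30.4 µg/mL

30.4 µg/mL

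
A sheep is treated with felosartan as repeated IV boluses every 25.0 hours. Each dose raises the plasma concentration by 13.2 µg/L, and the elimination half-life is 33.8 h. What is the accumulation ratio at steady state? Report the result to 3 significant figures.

2.49

k = ln 2 / 33.8 = 0.02051 h⁻¹
Fraction remaining after one interval: e^(−kτ) = e^(−0.02051 × 25.0) = 0.5989
R = 1 / (1 − 0.5989) = 1 / 0.4011 ≈ 2.49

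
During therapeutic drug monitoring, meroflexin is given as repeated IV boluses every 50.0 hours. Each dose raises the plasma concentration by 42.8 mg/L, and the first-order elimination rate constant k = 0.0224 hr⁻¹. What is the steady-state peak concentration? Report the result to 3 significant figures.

63.5 mg/L

Fraction remaining after one interval: e^(−kτ) = e^(−0.02240 × 50.0) = 0.3263
R = 1 / (1 − 0.3263) = 1.484
Css,max = 42.8 × 1.484 ≈ 63.5 mg/L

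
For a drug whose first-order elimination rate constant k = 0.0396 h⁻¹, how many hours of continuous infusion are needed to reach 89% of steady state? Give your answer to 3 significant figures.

55.7 hours

f = 1 − e^(−kt)  ⇒  t = −ln(1 − f) / k
t = −ln(1 − 0.89) / 0.03960 = 2.207 / 0.03960 ≈ 55.7 hours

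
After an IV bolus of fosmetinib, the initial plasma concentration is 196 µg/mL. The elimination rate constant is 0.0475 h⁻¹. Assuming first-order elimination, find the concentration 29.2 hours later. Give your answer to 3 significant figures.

49.0 µg/mL

C(t) = C₀ e^(−kt) = 196 × e^(−0.04750 × 29.2) = 196 × e^(−1.387) = 196 × 0.2498 ≈ 49.0 µg/mL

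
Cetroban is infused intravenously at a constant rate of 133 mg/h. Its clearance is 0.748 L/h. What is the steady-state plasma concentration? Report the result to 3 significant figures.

178 µg/mL

Css = infusion rate / CL = 133 / 0.748 ≈ 178 µg/mL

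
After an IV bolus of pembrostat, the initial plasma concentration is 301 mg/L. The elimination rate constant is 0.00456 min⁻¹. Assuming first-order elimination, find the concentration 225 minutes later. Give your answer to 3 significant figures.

108 mg/L

C(t) = C₀ e^(−kt) = 301 × e^(−0.004560 × 225) = 301 × e^(−1.026) = 301 × 0.3584 ≈ 108 mg/L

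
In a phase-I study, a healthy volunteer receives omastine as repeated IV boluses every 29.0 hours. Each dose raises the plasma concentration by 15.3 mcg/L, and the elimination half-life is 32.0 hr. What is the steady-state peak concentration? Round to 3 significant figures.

k = ln 2 / 32.0 = 0.02166 hr⁻¹
Fraction remaining after one interval: e^(−kτ) = e^(−0.02166 × 29.0) = 0.5336
R = 1 / (1 − 0.5336) = 2.144
Css,max = 15.3 × 2.144 ≈ 32.8 mcg/L

32.8 mcg/L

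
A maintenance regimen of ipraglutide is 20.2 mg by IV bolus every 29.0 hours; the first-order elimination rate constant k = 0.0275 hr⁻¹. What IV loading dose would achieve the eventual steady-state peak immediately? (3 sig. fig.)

Accumulation ratio R = 1 / (1 − e^(−kτ)) = 1 / (1 − e^(−0.02750×29.0)) = 1 / (1 − 0.4505) = 1.820
Loading dose = maintenance dose × R = 20.2 × 1.820 ≈ 36.8 mg

36.8 mg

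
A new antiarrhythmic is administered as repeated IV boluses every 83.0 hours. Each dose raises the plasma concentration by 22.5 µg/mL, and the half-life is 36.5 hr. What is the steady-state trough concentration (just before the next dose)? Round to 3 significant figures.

k = ln 2 / 36.5 = 0.01899 hr⁻¹
Fraction remaining after one interval: e^(−kτ) = e^(−0.01899 × 83.0) = 0.2068
R = 1 / (1 − 0.2068) = 1.261
Css,max = 22.5 × 1.261 = 28.36 µg/mL
Css,min = Css,max × e^(−kτ) = 28.36 × 0.2068 ≈ 5.86 µg/mL

5.86 µg/mL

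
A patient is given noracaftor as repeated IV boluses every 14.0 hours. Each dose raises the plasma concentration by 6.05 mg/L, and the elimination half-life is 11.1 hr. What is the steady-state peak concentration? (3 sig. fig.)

10.4 mg/L

k = ln 2 / 11.1 = 0.06245 hr⁻¹
Fraction remaining after one interval: e^(−kτ) = e^(−0.06245 × 14.0) = 0.4172
R = 1 / (1 − 0.4172) = 1.716
Css,max = 6.05 × 1.716 ≈ 10.4 mg/L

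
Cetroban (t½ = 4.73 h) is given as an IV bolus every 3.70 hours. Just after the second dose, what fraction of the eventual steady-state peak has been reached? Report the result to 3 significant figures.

0.662

k = ln 2 / 4.73 = 0.1465 h⁻¹
f_n = 1 − e^(−nkτ) = 1 − e^(−2 × 0.1465 × 3.70) = 1 − e^(−1.084) = 1 − 0.3381 ≈ 0.662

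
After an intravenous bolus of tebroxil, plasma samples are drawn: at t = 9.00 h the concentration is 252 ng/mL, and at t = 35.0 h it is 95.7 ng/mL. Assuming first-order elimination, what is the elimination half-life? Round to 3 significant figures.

k = ln(C₁/C₂) / (t₂ − t₁) = ln(252/95.7) / (35.0 − 9.00)
  = 0.9682 / 26.00 = 0.03724 h⁻¹
t½ = ln 2 / k = ln 2 / 0.03724 ≈ 18.6 hours

18.6 hours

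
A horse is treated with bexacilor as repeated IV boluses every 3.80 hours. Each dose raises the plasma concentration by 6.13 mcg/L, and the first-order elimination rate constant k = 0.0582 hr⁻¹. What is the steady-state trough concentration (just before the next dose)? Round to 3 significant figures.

24.8 mcg/L

Fraction remaining after one interval: e^(−kτ) = e^(−0.05820 × 3.80) = 0.8016
R = 1 / (1 − 0.8016) = 5.040
Css,max = 6.13 × 5.040 = 30.90 mcg/L
Css,min = Css,max × e^(−kτ) = 30.90 × 0.8016 ≈ 24.8 mcg/L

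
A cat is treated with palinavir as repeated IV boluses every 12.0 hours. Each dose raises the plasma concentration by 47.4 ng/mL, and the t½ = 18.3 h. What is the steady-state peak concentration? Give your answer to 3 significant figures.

130 ng/mL

k = ln 2 / 18.3 = 0.03788 h⁻¹
Fraction remaining after one interval: e^(−kτ) = e^(−0.03788 × 12.0) = 0.6348
R = 1 / (1 − 0.6348) = 2.738
Css,max = 47.4 × 2.738 ≈ 130 ng/mL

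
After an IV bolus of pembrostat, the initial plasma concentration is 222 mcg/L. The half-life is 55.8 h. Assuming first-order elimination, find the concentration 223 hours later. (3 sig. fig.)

13.9 mcg/L

k = ln 2 / 55.8 = 0.01242 h⁻¹
223 h is 3.996 half-lives, so C = 222 × (1/2)^3.996 = 222 × 0.06266 ≈ 13.9 mcg/L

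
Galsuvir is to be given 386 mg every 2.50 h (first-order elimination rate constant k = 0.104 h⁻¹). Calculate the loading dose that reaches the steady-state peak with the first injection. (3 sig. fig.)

1690 mg

Accumulation ratio R = 1 / (1 − e^(−kτ)) = 1 / (1 − e^(−0.1040×2.50)) = 1 / (1 − 0.7711) = 4.368
Loading dose = maintenance dose × R = 386 × 4.368 ≈ 1690 mg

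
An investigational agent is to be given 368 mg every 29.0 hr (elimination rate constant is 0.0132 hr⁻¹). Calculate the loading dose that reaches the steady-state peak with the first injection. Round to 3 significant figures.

Accumulation ratio R = 1 / (1 − e^(−kτ)) = 1 / (1 − e^(−0.01320×29.0)) = 1 / (1 − 0.6819) = 3.144
Loading dose = maintenance dose × R = 368 × 3.144 ≈ 1160 mg

1160 mg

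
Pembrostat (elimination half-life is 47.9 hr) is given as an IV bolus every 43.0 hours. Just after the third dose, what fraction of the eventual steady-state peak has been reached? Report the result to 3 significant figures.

k = ln 2 / 47.9 = 0.01447 hr⁻¹
f_n = 1 − e^(−nkτ) = 1 − e^(−3 × 0.01447 × 43.0) = 1 − e^(−1.867) = 1 − 0.1546 ≈ 0.845

0.845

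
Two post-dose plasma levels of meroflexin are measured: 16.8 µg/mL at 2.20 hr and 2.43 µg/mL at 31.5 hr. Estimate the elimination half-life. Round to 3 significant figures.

10.5 hours

k = ln(C₁/C₂) / (t₂ − t₁) = ln(16.8/2.43) / (31.5 − 2.20)
  = 1.933 / 29.30 = 0.06599 hr⁻¹
t½ = ln 2 / k = ln 2 / 0.06599 ≈ 10.5 hours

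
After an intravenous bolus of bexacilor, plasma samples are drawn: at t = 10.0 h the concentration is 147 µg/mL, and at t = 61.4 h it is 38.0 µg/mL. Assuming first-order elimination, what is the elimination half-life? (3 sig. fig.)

26.3 hours

k = ln(C₁/C₂) / (t₂ − t₁) = ln(147/38.0) / (61.4 − 10.0)
  = 1.353 / 51.40 = 0.02632 h⁻¹
t½ = ln 2 / k = ln 2 / 0.02632 ≈ 26.3 hours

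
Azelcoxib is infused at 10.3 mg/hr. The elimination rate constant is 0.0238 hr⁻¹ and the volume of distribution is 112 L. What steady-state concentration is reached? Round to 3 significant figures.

3.86 mg/L

CL = k · V = 0.0238 × 112 = 2.666 L/hr
Css = rate / CL = 10.3 / 2.666 ≈ 3.86 mg/L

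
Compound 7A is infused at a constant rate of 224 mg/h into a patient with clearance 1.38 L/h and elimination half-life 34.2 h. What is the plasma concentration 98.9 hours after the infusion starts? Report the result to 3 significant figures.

140 mg/L

Css = rate / CL = 224 / 1.38 = 162.3 mg/L
k = ln 2 / 34.2 = 0.02027 h⁻¹
C(t) = Css (1 − e^(−kt)) = 162.3 × (1 − e^(−2.004)) = 162.3 × 0.8653 ≈ 140 mg/L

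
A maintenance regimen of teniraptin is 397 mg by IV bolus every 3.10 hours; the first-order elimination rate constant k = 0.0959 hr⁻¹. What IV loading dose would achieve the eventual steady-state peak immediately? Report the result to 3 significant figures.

Accumulation ratio R = 1 / (1 − e^(−kτ)) = 1 / (1 − e^(−0.09590×3.10)) = 1 / (1 − 0.7428) = 3.888
Loading dose = maintenance dose × R = 397 × 3.888 ≈ 1540 mg

1540 mg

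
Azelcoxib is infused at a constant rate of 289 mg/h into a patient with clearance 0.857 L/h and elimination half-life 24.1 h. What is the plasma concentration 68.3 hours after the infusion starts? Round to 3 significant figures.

Css = rate / CL = 289 / 0.857 = 337.2 µg/mL
k = ln 2 / 24.1 = 0.02876 h⁻¹
C(t) = Css (1 − e^(−kt)) = 337.2 × (1 − e^(−1.964)) = 337.2 × 0.8598 ≈ 290 µg/mL

290 µg/mL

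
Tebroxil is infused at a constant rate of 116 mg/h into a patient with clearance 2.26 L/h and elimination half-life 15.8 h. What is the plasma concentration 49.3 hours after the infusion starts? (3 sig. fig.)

45.4 µg/mL

Css = rate / CL = 116 / 2.26 = 51.33 µg/mL
k = ln 2 / 15.8 = 0.04387 h⁻¹
C(t) = Css (1 − e^(−kt)) = 51.33 × (1 − e^(−2.163)) = 51.33 × 0.8850 ≈ 45.4 µg/mL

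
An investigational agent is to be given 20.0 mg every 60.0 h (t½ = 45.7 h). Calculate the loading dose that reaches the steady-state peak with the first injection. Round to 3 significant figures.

k = ln 2 / 45.7 = 0.01517 h⁻¹
Accumulation ratio R = 1 / (1 − e^(−kτ)) = 1 / (1 − e^(−0.01517×60.0)) = 1 / (1 − 0.4025) = 1.674
Loading dose = maintenance dose × R = 20.0 × 1.674 ≈ 33.5 mg

33.5 mg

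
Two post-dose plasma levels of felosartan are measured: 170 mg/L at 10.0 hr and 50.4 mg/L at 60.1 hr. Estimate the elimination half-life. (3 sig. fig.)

k = ln(C₁/C₂) / (t₂ − t₁) = ln(170/50.4) / (60.1 − 10.0)
  = 1.216 / 50.10 = 0.02427 hr⁻¹
t½ = ln 2 / k = ln 2 / 0.02427 ≈ 28.6 hours

28.6 hours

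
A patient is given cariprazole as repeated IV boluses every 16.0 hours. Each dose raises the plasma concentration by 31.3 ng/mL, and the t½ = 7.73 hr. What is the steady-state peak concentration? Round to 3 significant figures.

41.1 ng/mL

k = ln 2 / 7.73 = 0.08967 hr⁻¹
Fraction remaining after one interval: e^(−kτ) = e^(−0.08967 × 16.0) = 0.2382
R = 1 / (1 − 0.2382) = 1.313
Css,max = 31.3 × 1.313 ≈ 41.1 ng/mL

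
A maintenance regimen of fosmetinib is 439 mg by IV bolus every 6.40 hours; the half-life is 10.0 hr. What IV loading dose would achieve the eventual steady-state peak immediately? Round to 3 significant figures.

k = ln 2 / 10.0 = 0.06931 hr⁻¹
Accumulation ratio R = 1 / (1 − e^(−kτ)) = 1 / (1 − e^(−0.06931×6.40)) = 1 / (1 − 0.6417) = 2.791
Loading dose = maintenance dose × R = 439 × 2.791 ≈ 1230 mg

1230 mg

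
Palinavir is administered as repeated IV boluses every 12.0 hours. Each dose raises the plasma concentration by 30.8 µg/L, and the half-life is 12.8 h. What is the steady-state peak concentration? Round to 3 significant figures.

k = ln 2 / 12.8 = 0.05415 h⁻¹
Fraction remaining after one interval: e^(−kτ) = e^(−0.05415 × 12.0) = 0.5221
R = 1 / (1 − 0.5221) = 2.093
Css,max = 30.8 × 2.093 ≈ 64.5 µg/L

64.5 µg/L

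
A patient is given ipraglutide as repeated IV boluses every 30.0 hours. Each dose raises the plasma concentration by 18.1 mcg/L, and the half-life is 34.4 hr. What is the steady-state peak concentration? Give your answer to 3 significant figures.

39.9 mcg/L

k = ln 2 / 34.4 = 0.02015 hr⁻¹
Fraction remaining after one interval: e^(−kτ) = e^(−0.02015 × 30.0) = 0.5464
R = 1 / (1 − 0.5464) = 2.204
Css,max = 18.1 × 2.204 ≈ 39.9 mcg/L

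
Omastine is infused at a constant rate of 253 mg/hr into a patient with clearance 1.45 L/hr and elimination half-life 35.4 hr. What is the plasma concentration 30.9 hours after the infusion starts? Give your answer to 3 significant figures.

79.2 µg/mL

Css = rate / CL = 253 / 1.45 = 174.5 µg/mL
k = ln 2 / 35.4 = 0.01958 hr⁻¹
C(t) = Css (1 − e^(−kt)) = 174.5 × (1 − e^(−0.6050)) = 174.5 × 0.4539 ≈ 79.2 µg/mL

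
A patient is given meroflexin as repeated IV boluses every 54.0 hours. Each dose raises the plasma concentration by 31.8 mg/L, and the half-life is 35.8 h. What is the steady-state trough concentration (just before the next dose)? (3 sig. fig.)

17.2 mg/L

k = ln 2 / 35.8 = 0.01936 h⁻¹
Fraction remaining after one interval: e^(−kτ) = e^(−0.01936 × 54.0) = 0.3515
R = 1 / (1 − 0.3515) = 1.542
Css,max = 31.8 × 1.542 = 49.04 mg/L
Css,min = Css,max × e^(−kτ) = 49.04 × 0.3515 ≈ 17.2 mg/L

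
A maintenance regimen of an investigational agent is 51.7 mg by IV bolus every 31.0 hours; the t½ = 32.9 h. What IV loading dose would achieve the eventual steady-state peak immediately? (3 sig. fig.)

k = ln 2 / 32.9 = 0.02107 h⁻¹
Accumulation ratio R = 1 / (1 − e^(−kτ)) = 1 / (1 − e^(−0.02107×31.0)) = 1 / (1 − 0.5204) = 2.085
Loading dose = maintenance dose × R = 51.7 × 2.085 ≈ 108 mg

108 mg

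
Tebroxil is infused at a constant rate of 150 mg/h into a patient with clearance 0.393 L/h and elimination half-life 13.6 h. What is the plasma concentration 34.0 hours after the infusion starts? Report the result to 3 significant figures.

314 mg/L

Css = rate / CL = 150 / 0.393 = 381.7 mg/L
k = ln 2 / 13.6 = 0.05097 h⁻¹
C(t) = Css (1 − e^(−kt)) = 381.7 × (1 − e^(−1.733)) = 381.7 × 0.8232 ≈ 314 mg/L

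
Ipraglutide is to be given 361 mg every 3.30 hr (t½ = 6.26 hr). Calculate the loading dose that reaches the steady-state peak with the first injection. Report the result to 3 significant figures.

1180 mg

k = ln 2 / 6.26 = 0.1107 hr⁻¹
Accumulation ratio R = 1 / (1 − e^(−kτ)) = 1 / (1 − e^(−0.1107×3.30)) = 1 / (1 − 0.6939) = 3.267
Loading dose = maintenance dose × R = 361 × 3.267 ≈ 1180 mg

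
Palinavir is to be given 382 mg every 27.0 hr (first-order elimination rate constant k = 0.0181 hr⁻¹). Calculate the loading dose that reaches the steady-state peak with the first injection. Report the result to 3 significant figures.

988 mg

Accumulation ratio R = 1 / (1 − e^(−kτ)) = 1 / (1 − e^(−0.01810×27.0)) = 1 / (1 − 0.6134) = 2.587
Loading dose = maintenance dose × R = 382 × 2.587 ≈ 988 mg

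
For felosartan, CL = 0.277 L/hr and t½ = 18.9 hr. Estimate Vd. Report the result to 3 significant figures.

7.55 L

k = ln 2 / t½ = ln 2 / 18.9 = 0.03667 hr⁻¹
V = CL / k = 0.277 / 0.03667 ≈ 7.55 L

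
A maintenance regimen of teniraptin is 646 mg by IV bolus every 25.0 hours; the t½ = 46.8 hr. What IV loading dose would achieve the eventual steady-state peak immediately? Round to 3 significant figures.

k = ln 2 / 46.8 = 0.01481 hr⁻¹
Accumulation ratio R = 1 / (1 − e^(−kτ)) = 1 / (1 − e^(−0.01481×25.0)) = 1 / (1 − 0.6905) = 3.232
Loading dose = maintenance dose × R = 646 × 3.232 ≈ 2090 mg

2090 mg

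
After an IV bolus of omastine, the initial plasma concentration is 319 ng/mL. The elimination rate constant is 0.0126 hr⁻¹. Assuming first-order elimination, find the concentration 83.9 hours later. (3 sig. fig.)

111 ng/mL

C(t) = C₀ e^(−kt) = 319 × e^(−0.01260 × 83.9) = 319 × e^(−1.057) = 319 × 0.3474 ≈ 111 ng/mL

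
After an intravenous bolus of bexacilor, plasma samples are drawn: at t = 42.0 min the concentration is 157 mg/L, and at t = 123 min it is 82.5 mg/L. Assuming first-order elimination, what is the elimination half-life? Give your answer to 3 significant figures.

87.3 minutes

k = ln(C₁/C₂) / (t₂ − t₁) = ln(157/82.5) / (123 − 42.0)
  = 0.6434 / 81.00 = 0.007944 min⁻¹
t½ = ln 2 / k = ln 2 / 0.007944 ≈ 87.3 minutes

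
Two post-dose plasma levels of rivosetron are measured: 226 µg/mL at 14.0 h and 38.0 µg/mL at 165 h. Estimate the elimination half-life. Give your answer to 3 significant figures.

58.7 hours

k = ln(C₁/C₂) / (t₂ − t₁) = ln(226/38.0) / (165 − 14.0)
  = 1.783 / 151.0 = 0.01181 h⁻¹
t½ = ln 2 / k = ln 2 / 0.01181 ≈ 58.7 hours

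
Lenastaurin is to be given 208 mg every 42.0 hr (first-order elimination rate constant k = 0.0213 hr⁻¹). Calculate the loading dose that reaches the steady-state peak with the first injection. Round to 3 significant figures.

352 mg

Accumulation ratio R = 1 / (1 − e^(−kτ)) = 1 / (1 − e^(−0.02130×42.0)) = 1 / (1 − 0.4088) = 1.691
Loading dose = maintenance dose × R = 208 × 1.691 ≈ 352 mg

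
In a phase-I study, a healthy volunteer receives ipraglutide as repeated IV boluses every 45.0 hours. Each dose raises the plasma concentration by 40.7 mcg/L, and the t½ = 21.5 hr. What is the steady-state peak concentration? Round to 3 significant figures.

k = ln 2 / 21.5 = 0.03224 hr⁻¹
Fraction remaining after one interval: e^(−kτ) = e^(−0.03224 × 45.0) = 0.2344
R = 1 / (1 − 0.2344) = 1.306
Css,max = 40.7 × 1.306 ≈ 53.2 mcg/L

53.2 mcg/L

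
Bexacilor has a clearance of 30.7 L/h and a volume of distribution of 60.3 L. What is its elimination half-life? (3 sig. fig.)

1.36 hours

k = CL / V = 30.7 / 60.3 = 0.5091 h⁻¹
t½ = ln 2 / k = ln 2 / 0.5091 ≈ 1.36 hours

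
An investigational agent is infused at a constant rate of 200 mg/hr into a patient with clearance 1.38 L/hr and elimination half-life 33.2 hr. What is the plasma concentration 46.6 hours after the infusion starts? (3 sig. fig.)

90.1 mg/L

Css = rate / CL = 200 / 1.38 = 144.9 mg/L
k = ln 2 / 33.2 = 0.02088 hr⁻¹
C(t) = Css (1 − e^(−kt)) = 144.9 × (1 − e^(−0.9729)) = 144.9 × 0.6220 ≈ 90.1 mg/L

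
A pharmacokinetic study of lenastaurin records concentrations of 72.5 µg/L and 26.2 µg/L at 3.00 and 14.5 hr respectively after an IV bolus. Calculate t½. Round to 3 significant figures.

k = ln(C₁/C₂) / (t₂ − t₁) = ln(72.5/26.2) / (14.5 − 3.00)
  = 1.018 / 11.50 = 0.08851 hr⁻¹
t½ = ln 2 / k = ln 2 / 0.08851 ≈ 7.83 hours

7.83 hours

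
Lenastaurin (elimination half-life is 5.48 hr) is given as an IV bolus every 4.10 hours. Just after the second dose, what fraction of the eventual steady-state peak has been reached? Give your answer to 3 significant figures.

k = ln 2 / 5.48 = 0.1265 hr⁻¹
f_n = 1 − e^(−nkτ) = 1 − e^(−2 × 0.1265 × 4.10) = 1 − e^(−1.037) = 1 − 0.3544 ≈ 0.646

0.646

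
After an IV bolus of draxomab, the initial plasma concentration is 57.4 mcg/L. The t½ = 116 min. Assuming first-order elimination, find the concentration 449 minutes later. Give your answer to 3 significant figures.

k = ln 2 / 116 = 0.005975 min⁻¹
C(t) = C₀ e^(−kt) = 57.4 × e^(−0.005975 × 449) = 57.4 × e^(−2.683) = 57.4 × 0.06836 ≈ 3.92 mcg/L

3.92 mcg/L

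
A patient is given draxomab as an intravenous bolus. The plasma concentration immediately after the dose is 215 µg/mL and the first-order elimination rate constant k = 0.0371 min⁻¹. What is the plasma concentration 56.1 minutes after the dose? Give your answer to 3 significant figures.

26.8 µg/mL

C(t) = C₀ e^(−kt) = 215 × e^(−0.03710 × 56.1) = 215 × e^(−2.081) = 215 × 0.1248 ≈ 26.8 µg/mL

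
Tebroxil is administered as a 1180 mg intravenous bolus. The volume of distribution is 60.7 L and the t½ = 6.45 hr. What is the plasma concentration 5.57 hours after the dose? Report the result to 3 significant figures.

10.7 µg/mL

C₀ = dose / V = 1180 / 60.7 = 19.44 µg/mL
k = ln 2 / 6.45 = 0.1075 hr⁻¹
C(t) = C₀ e^(−kt) = 19.44 × e^(−0.1075 × 5.57) = 19.44 × e^(−0.5986) = 19.44 × 0.5496 ≈ 10.7 µg/mL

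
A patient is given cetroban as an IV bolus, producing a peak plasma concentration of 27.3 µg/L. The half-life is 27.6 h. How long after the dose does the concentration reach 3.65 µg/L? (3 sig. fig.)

k = ln 2 / 27.6 = 0.02511 h⁻¹
C(t) = C₀ e^(−kt)  ⇒  t = ln(C₀/C) / k
t = ln(27.3/3.65) / 0.02511 = 2.012 / 0.02511 ≈ 80.1 hours

80.1 hours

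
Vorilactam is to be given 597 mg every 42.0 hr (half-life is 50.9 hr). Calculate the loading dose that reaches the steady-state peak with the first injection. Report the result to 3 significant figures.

1370 mg

k = ln 2 / 50.9 = 0.01362 hr⁻¹
Accumulation ratio R = 1 / (1 − e^(−kτ)) = 1 / (1 − e^(−0.01362×42.0)) = 1 / (1 − 0.5644) = 2.296
Loading dose = maintenance dose × R = 597 × 2.296 ≈ 1370 mg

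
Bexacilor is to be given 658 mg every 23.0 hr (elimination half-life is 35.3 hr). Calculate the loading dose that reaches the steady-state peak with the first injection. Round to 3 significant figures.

k = ln 2 / 35.3 = 0.01964 hr⁻¹
Accumulation ratio R = 1 / (1 − e^(−kτ)) = 1 / (1 − e^(−0.01964×23.0)) = 1 / (1 − 0.6366) = 2.752
Loading dose = maintenance dose × R = 658 × 2.752 ≈ 1810 mg

1810 mg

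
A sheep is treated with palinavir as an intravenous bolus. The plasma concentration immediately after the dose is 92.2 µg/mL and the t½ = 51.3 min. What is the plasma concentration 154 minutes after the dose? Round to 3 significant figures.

11.5 µg/mL

k = ln 2 / 51.3 = 0.01351 min⁻¹
C(t) = C₀ e^(−kt) = 92.2 × e^(−0.01351 × 154) = 92.2 × e^(−2.081) = 92.2 × 0.1248 ≈ 11.5 µg/mL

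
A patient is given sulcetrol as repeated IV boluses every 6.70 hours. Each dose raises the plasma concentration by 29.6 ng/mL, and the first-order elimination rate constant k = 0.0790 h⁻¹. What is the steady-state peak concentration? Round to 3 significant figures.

Fraction remaining after one interval: e^(−kτ) = e^(−0.07900 × 6.70) = 0.5890
R = 1 / (1 − 0.5890) = 2.433
Css,max = 29.6 × 2.433 ≈ 72.0 ng/mL

72.0 ng/mL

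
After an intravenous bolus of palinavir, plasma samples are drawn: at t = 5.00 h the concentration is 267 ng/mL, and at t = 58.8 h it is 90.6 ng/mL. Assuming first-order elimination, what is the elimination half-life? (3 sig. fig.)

k = ln(C₁/C₂) / (t₂ − t₁) = ln(267/90.6) / (58.8 − 5.00)
  = 1.081 / 53.80 = 0.02009 h⁻¹
t½ = ln 2 / k = ln 2 / 0.02009 ≈ 34.5 hours

34.5 hours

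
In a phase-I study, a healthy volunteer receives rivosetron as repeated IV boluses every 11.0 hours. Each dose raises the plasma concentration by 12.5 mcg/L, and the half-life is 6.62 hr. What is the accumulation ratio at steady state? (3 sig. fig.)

k = ln 2 / 6.62 = 0.1047 hr⁻¹
Fraction remaining after one interval: e^(−kτ) = e^(−0.1047 × 11.0) = 0.3161
R = 1 / (1 − 0.3161) = 1 / 0.6839 ≈ 1.46

1.46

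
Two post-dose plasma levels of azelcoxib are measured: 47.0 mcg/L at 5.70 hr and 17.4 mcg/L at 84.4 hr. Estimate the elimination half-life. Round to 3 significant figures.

k = ln(C₁/C₂) / (t₂ − t₁) = ln(47.0/17.4) / (84.4 − 5.70)
  = 0.9937 / 78.70 = 0.01263 hr⁻¹
t½ = ln 2 / k = ln 2 / 0.01263 ≈ 54.9 hours

54.9 hours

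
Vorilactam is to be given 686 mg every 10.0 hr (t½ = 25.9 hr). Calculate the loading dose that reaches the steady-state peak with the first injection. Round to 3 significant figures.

k = ln 2 / 25.9 = 0.02676 hr⁻¹
Accumulation ratio R = 1 / (1 − e^(−kτ)) = 1 / (1 − e^(−0.02676×10.0)) = 1 / (1 − 0.7652) = 4.259
Loading dose = maintenance dose × R = 686 × 4.259 ≈ 2920 mg

2920 mg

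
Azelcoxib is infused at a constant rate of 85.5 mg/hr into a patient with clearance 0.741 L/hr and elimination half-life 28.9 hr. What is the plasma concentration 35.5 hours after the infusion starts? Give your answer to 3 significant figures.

Css = rate / CL = 85.5 / 0.741 = 115.4 µg/mL
k = ln 2 / 28.9 = 0.02398 hr⁻¹
C(t) = Css (1 − e^(−kt)) = 115.4 × (1 − e^(−0.8514)) = 115.4 × 0.5732 ≈ 66.1 µg/mL

66.1 µg/mL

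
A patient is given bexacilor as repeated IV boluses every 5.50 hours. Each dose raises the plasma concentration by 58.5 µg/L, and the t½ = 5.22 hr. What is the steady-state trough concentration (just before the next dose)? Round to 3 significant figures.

54.4 µg/L

k = ln 2 / 5.22 = 0.1328 hr⁻¹
Fraction remaining after one interval: e^(−kτ) = e^(−0.1328 × 5.50) = 0.4818
R = 1 / (1 − 0.4818) = 1.930
Css,max = 58.5 × 1.930 = 112.9 µg/L
Css,min = Css,max × e^(−kτ) = 112.9 × 0.4818 ≈ 54.4 µg/L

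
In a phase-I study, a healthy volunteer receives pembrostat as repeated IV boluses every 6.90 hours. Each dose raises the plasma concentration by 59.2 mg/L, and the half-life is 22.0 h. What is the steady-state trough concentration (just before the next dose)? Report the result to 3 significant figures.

k = ln 2 / 22.0 = 0.03151 h⁻¹
Fraction remaining after one interval: e^(−kτ) = e^(−0.03151 × 6.90) = 0.8046
R = 1 / (1 − 0.8046) = 5.118
Css,max = 59.2 × 5.118 = 303.0 mg/L
Css,min = Css,max × e^(−kτ) = 303.0 × 0.8046 ≈ 244 mg/L

244 mg/L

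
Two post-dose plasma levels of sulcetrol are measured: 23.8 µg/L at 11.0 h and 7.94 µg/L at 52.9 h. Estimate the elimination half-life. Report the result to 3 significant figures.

k = ln(C₁/C₂) / (t₂ − t₁) = ln(23.8/7.94) / (52.9 − 11.0)
  = 1.098 / 41.90 = 0.02620 h⁻¹
t½ = ln 2 / k = ln 2 / 0.02620 ≈ 26.5 hours

26.5 hours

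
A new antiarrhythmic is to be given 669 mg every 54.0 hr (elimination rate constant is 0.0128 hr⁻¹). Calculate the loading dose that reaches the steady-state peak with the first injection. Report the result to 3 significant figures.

1340 mg

Accumulation ratio R = 1 / (1 − e^(−kτ)) = 1 / (1 − e^(−0.01280×54.0)) = 1 / (1 − 0.5010) = 2.004
Loading dose = maintenance dose × R = 669 × 2.004 ≈ 1340 mg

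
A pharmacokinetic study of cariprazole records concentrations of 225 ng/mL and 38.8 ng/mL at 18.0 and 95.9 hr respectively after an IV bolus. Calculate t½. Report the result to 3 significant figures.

k = ln(C₁/C₂) / (t₂ − t₁) = ln(225/38.8) / (95.9 − 18.0)
  = 1.758 / 77.90 = 0.02256 hr⁻¹
t½ = ln 2 / k = ln 2 / 0.02256 ≈ 30.7 hours

30.7 hours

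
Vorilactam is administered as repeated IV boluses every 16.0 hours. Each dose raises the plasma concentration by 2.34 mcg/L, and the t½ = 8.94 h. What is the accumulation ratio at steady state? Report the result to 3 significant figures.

k = ln 2 / 8.94 = 0.07753 h⁻¹
Fraction remaining after one interval: e^(−kτ) = e^(−0.07753 × 16.0) = 0.2892
R = 1 / (1 − 0.2892) = 1 / 0.7108 ≈ 1.41

1.41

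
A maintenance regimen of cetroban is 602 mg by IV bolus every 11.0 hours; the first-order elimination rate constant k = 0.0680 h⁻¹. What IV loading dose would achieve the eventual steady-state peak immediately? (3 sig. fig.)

1140 mg

Accumulation ratio R = 1 / (1 − e^(−kτ)) = 1 / (1 − e^(−0.06800×11.0)) = 1 / (1 − 0.4733) = 1.899
Loading dose = maintenance dose × R = 602 × 1.899 ≈ 1140 mg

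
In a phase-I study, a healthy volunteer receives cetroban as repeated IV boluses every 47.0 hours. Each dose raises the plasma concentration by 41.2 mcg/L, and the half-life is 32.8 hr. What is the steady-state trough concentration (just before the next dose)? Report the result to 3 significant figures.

k = ln 2 / 32.8 = 0.02113 hr⁻¹
Fraction remaining after one interval: e^(−kτ) = e^(−0.02113 × 47.0) = 0.3704
R = 1 / (1 − 0.3704) = 1.588
Css,max = 41.2 × 1.588 = 65.44 mcg/L
Css,min = Css,max × e^(−kτ) = 65.44 × 0.3704 ≈ 24.2 mcg/L

24.2 mcg/L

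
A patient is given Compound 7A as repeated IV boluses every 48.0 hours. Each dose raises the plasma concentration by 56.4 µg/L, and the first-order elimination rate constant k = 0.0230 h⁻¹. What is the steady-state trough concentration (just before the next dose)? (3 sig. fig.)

Fraction remaining after one interval: e^(−kτ) = e^(−0.02300 × 48.0) = 0.3315
R = 1 / (1 − 0.3315) = 1.496
Css,max = 56.4 × 1.496 = 84.37 µg/L
Css,min = Css,max × e^(−kτ) = 84.37 × 0.3315 ≈ 28.0 µg/L

28.0 µg/L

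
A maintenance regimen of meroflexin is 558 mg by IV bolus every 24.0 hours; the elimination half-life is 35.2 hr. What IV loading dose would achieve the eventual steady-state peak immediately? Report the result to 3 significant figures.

k = ln 2 / 35.2 = 0.01969 hr⁻¹
Accumulation ratio R = 1 / (1 − e^(−kτ)) = 1 / (1 − e^(−0.01969×24.0)) = 1 / (1 − 0.6234) = 2.655
Loading dose = maintenance dose × R = 558 × 2.655 ≈ 1480 mg

1480 mg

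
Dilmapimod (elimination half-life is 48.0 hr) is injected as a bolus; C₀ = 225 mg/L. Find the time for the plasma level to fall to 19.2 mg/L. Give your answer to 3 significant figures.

170 hours

k = ln 2 / 48.0 = 0.01444 hr⁻¹
C(t) = C₀ e^(−kt)  ⇒  t = ln(C₀/C) / k
t = ln(225/19.2) / 0.01444 = 2.461 / 0.01444 ≈ 170 hours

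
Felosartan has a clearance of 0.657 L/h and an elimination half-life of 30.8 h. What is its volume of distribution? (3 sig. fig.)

k = ln 2 / t½ = ln 2 / 30.8 = 0.02250 h⁻¹
V = CL / k = 0.657 / 0.02250 ≈ 29.2 L

29.2 L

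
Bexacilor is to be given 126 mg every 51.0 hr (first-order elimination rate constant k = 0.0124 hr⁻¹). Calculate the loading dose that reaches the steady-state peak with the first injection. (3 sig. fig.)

269 mg

Accumulation ratio R = 1 / (1 − e^(−kτ)) = 1 / (1 − e^(−0.01240×51.0)) = 1 / (1 − 0.5313) = 2.134
Loading dose = maintenance dose × R = 126 × 2.134 ≈ 269 mg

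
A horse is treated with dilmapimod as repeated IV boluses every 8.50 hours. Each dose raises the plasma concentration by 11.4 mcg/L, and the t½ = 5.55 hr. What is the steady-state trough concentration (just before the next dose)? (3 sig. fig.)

k = ln 2 / 5.55 = 0.1249 hr⁻¹
Fraction remaining after one interval: e^(−kτ) = e^(−0.1249 × 8.50) = 0.3459
R = 1 / (1 − 0.3459) = 1.529
Css,max = 11.4 × 1.529 = 17.43 mcg/L
Css,min = Css,max × e^(−kτ) = 17.43 × 0.3459 ≈ 6.03 mcg/L

6.03 mcg/L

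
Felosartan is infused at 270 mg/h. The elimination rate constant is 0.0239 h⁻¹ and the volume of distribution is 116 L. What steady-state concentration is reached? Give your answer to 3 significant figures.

97.4 µg/mL

CL = k · V = 0.0239 × 116 = 2.772 L/h
Css = rate / CL = 270 / 2.772 ≈ 97.4 µg/mL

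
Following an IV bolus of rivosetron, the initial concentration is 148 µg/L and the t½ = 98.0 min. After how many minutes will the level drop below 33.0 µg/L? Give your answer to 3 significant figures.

k = ln 2 / 98.0 = 0.007073 min⁻¹
C(t) = C₀ e^(−kt)  ⇒  t = ln(C₀/C) / k
t = ln(148/33.0) / 0.007073 = 1.501 / 0.007073 ≈ 212 minutes

212 minutes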